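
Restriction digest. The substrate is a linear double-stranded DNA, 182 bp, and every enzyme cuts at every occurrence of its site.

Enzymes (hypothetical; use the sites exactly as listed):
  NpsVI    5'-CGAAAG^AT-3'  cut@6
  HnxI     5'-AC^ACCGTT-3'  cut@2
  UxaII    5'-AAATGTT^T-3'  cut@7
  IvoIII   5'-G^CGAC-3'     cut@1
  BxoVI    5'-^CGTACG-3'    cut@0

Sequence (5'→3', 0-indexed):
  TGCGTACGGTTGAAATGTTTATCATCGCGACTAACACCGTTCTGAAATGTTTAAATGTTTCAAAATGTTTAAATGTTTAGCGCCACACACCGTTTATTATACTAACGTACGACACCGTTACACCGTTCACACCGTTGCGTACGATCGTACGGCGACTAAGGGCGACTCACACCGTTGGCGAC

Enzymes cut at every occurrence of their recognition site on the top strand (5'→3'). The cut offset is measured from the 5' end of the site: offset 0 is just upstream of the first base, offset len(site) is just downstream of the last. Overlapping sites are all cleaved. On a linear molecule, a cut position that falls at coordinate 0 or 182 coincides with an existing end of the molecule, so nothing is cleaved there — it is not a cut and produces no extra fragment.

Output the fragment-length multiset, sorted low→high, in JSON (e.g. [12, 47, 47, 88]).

Site scan:
  NpsVI (CGAAAGAT, off=6): no sites
  HnxI ACACCGTT/2: at [33, 86, 111, 119, 128, 168] ⇒ [35, 88, 113, 121, 130, 170]
  UxaII AAATGTTT/7: at [12, 44, 52, 62, 70] ⇒ [19, 51, 59, 69, 77]
  IvoIII GCGAC/1: at [26, 151, 161, 177] ⇒ [27, 152, 162, 178]
  BxoVI CGTACG/0: at [2, 105, 137, 145] ⇒ [2, 105, 137, 145]

All cut coordinates (distinct, sorted): [2, 19, 27, 35, 51, 59, 69, 77, 88, 105, 113, 121, 130, 137, 145, 152, 162, 170, 178]

Fragments:
  [0,2): 2 bp
  [2,19): 17 bp
  [19,27): 8 bp
  [27,35): 8 bp
  [35,51): 16 bp
  [51,59): 8 bp
  [59,69): 10 bp
  [69,77): 8 bp
  [77,88): 11 bp
  [88,105): 17 bp
  [105,113): 8 bp
  [113,121): 8 bp
  [121,130): 9 bp
  [130,137): 7 bp
  [137,145): 8 bp
  [145,152): 7 bp
  [152,162): 10 bp
  [162,170): 8 bp
  [170,178): 8 bp
  [178,182): 4 bp

[2,4,7,7,8,8,8,8,8,8,8,8,8,9,10,10,11,16,17,17]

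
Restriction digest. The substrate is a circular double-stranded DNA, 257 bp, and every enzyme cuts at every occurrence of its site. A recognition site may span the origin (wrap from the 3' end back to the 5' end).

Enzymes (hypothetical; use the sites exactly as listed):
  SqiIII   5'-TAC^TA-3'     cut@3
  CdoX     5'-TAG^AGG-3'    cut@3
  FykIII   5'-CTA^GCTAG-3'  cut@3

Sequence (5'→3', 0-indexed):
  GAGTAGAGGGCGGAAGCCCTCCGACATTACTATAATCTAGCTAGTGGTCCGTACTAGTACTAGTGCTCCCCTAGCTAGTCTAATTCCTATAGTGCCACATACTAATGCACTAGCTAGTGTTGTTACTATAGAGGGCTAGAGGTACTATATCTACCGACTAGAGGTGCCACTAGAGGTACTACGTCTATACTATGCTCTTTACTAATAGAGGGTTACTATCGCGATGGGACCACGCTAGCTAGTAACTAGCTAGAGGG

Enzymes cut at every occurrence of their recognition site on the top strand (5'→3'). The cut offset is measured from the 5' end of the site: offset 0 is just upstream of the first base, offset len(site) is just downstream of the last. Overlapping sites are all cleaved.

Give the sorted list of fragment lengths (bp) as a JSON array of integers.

[5,5,6,6,6,6,8,8,9,10,10,11,11,12,12,13,14,15,16,21,24,29]

Scan for sites:
  SqiIII (TACTA, off=3): starts [27, 51, 57, 99, 123, 142, 176, 187, 199, 213] → cuts [30, 54, 60, 102, 126, 145, 179, 190, 202, 216]
  CdoX (TAGAGG, off=3): starts [3, 128, 136, 158, 170, 205, 250] → cuts [6, 131, 139, 161, 173, 208, 253]
  FykIII (CTAGCTAG, off=3): starts [36, 70, 109, 234, 245] → cuts [39, 73, 112, 237, 248]

Pooled cuts: [6, 30, 39, 54, 60, 73, 102, 112, 126, 131, 139, 145, 161, 173, 179, 190, 202, 208, 216, 237, 248, 253]

Fragment lengths:
  6→30: 24 bp
  30→39: 9 bp
  39→54: 15 bp
  54→60: 6 bp
  60→73: 13 bp
  73→102: 29 bp
  102→112: 10 bp
  112→126: 14 bp
  126→131: 5 bp
  131→139: 8 bp
  139→145: 6 bp
  145→161: 16 bp
  161→173: 12 bp
  173→179: 6 bp
  179→190: 11 bp
  190→202: 12 bp
  202→208: 6 bp
  208→216: 8 bp
  216→237: 21 bp
  237→248: 11 bp
  248→253: 5 bp
  253→6 (wrap): 257-253+6 = 10 bp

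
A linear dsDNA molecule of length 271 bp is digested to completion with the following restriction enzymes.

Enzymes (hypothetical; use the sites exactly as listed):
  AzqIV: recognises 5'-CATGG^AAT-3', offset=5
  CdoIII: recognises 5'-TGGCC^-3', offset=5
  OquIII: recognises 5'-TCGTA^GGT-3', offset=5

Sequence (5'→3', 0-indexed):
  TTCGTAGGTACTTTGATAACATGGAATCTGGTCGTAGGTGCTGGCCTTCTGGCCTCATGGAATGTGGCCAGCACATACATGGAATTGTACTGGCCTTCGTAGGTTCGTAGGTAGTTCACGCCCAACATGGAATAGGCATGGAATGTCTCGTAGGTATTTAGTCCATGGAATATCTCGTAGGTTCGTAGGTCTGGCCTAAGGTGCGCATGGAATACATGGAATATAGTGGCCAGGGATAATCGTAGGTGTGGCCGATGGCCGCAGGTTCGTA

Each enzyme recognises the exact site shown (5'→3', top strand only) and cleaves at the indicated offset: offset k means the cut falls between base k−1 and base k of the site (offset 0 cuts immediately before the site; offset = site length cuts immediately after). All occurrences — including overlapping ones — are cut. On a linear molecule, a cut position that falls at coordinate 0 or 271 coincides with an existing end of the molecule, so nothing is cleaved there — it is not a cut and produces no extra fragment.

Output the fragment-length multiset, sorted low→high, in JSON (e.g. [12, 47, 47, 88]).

Scan for sites:
  AzqIV CATGGAAT/5: at [19, 55, 77, 125, 136, 163, 205, 214] ⇒ [24, 60, 82, 130, 141, 168, 210, 219]
  CdoIII TGGCC/5: at [41, 49, 64, 90, 191, 226, 248, 255] ⇒ [46, 54, 69, 95, 196, 231, 253, 260]
  OquIII TCGTAGGT/5: at [1, 31, 96, 104, 147, 174, 182, 239] ⇒ [6, 36, 101, 109, 152, 179, 187, 244]

Pooled cuts: [6, 24, 36, 46, 54, 60, 69, 82, 95, 101, 109, 130, 141, 152, 168, 179, 187, 196, 210, 219, 231, 244, 253, 260]

Fragment lengths:
  [0,6): 6 bp
  [6,24): 18 bp
  [24,36): 12 bp
  [36,46): 10 bp
  [46,54): 8 bp
  [54,60): 6 bp
  [60,69): 9 bp
  [69,82): 13 bp
  [82,95): 13 bp
  [95,101): 6 bp
  [101,109): 8 bp
  [109,130): 21 bp
  [130,141): 11 bp
  [141,152): 11 bp
  [152,168): 16 bp
  [168,179): 11 bp
  [179,187): 8 bp
  [187,196): 9 bp
  [196,210): 14 bp
  [210,219): 9 bp
  [219,231): 12 bp
  [231,244): 13 bp
  [244,253): 9 bp
  [253,260): 7 bp
  [260,271): 11 bp

[6,6,6,7,8,8,8,9,9,9,9,10,11,11,11,11,12,12,13,13,13,14,16,18,21]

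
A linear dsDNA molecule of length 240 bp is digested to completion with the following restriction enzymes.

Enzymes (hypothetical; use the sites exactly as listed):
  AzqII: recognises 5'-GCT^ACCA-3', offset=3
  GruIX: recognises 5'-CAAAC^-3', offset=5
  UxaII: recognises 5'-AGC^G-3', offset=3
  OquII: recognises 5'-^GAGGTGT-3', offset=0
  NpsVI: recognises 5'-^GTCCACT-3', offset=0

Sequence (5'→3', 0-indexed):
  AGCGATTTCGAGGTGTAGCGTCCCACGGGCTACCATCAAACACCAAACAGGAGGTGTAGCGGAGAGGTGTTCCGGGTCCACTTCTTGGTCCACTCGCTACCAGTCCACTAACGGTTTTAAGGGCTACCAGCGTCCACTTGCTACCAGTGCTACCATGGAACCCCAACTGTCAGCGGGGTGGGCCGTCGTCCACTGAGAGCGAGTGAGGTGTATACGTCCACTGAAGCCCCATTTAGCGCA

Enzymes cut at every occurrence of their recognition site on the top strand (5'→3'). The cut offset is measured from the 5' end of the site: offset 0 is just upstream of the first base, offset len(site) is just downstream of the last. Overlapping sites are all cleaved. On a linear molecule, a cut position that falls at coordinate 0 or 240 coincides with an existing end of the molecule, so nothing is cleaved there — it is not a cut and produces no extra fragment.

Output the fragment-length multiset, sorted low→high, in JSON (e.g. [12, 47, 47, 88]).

[2,3,3,3,4,4,6,6,7,9,10,10,10,11,11,11,12,12,12,13,13,22,23,23]

Per-enzyme occurrences:
  AzqII GCTACCA/3: at [28, 95, 122, 139, 148] ⇒ [31, 98, 125, 142, 151]
  GruIX CAAAC/5: at [36, 43] ⇒ [41, 48]
  UxaII AGCG/3: at [0, 16, 57, 128, 171, 197, 234] ⇒ [3, 19, 60, 131, 174, 200, 237]
  OquII GAGGTGT/0: at [9, 50, 63, 204] ⇒ [9, 50, 63, 204]
  NpsVI GTCCACT/0: at [75, 87, 102, 131, 187, 215] ⇒ [75, 87, 102, 131, 187, 215]

All cut coordinates (distinct, sorted): [3, 9, 19, 31, 41, 48, 50, 60, 63, 75, 87, 98, 102, 125, 131, 142, 151, 174, 187, 200, 204, 215, 237]

Fragments:
  [0,3): 3 bp
  [3,9): 6 bp
  [9,19): 10 bp
  [19,31): 12 bp
  [31,41): 10 bp
  [41,48): 7 bp
  [48,50): 2 bp
  [50,60): 10 bp
  [60,63): 3 bp
  [63,75): 12 bp
  [75,87): 12 bp
  [87,98): 11 bp
  [98,102): 4 bp
  [102,125): 23 bp
  [125,131): 6 bp
  [131,142): 11 bp
  [142,151): 9 bp
  [151,174): 23 bp
  [174,187): 13 bp
  [187,200): 13 bp
  [200,204): 4 bp
  [204,215): 11 bp
  [215,237): 22 bp
  [237,240): 3 bp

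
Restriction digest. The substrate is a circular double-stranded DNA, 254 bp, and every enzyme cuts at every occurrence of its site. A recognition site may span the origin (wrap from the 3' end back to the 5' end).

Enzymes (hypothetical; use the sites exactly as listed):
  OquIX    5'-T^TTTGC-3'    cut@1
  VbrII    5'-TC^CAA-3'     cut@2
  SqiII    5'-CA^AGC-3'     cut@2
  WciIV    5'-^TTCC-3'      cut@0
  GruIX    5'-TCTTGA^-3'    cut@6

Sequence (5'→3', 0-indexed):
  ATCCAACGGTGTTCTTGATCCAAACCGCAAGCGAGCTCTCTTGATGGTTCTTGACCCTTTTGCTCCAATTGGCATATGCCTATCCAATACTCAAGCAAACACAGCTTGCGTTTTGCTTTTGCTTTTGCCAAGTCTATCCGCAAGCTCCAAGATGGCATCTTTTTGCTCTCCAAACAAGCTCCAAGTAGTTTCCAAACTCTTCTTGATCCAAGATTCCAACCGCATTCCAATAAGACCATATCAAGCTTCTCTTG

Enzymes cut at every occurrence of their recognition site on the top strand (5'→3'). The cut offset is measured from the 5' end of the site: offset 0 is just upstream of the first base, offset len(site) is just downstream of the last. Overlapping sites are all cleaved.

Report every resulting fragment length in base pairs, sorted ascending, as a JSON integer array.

[2,2,2,3,3,3,4,5,5,5,6,6,6,7,8,8,9,9,9,10,12,14,14,15,15,16,18,19,19]

Site scan:
  OquIX (TTTTGC, off=1): starts [57, 110, 116, 122, 160] → cuts [58, 111, 117, 123, 161]
  VbrII (TCCAA, off=2): starts [1, 18, 63, 82, 145, 168, 179, 190, 206, 214, 225] → cuts [3, 20, 65, 84, 147, 170, 181, 192, 208, 216, 227]
  SqiII (CAAGC, off=2): starts [27, 91, 140, 174, 241] → cuts [29, 93, 142, 176, 243]
  WciIV (TTCC, off=0): starts [189, 213, 224] → cuts [189, 213, 224]
  GruIX (TCTTGA, off=6): starts [12, 38, 48, 200, 249] → cuts [1, 18, 44, 54, 206]

All cut coordinates (distinct, sorted): [1, 3, 18, 20, 29, 44, 54, 58, 65, 84, 93, 111, 117, 123, 142, 147, 161, 170, 176, 181, 189, 192, 206, 208, 213, 216, 224, 227, 243]

Fragments:
  1→3: 2 bp
  3→18: 15 bp
  18→20: 2 bp
  20→29: 9 bp
  29→44: 15 bp
  44→54: 10 bp
  54→58: 4 bp
  58→65: 7 bp
  65→84: 19 bp
  84→93: 9 bp
  93→111: 18 bp
  111→117: 6 bp
  117→123: 6 bp
  123→142: 19 bp
  142→147: 5 bp
  147→161: 14 bp
  161→170: 9 bp
  170→176: 6 bp
  176→181: 5 bp
  181→189: 8 bp
  189→192: 3 bp
  192→206: 14 bp
  206→208: 2 bp
  208→213: 5 bp
  213→216: 3 bp
  216→224: 8 bp
  224→227: 3 bp
  227→243: 16 bp
  243→1 (wrap): 254-243+1 = 12 bp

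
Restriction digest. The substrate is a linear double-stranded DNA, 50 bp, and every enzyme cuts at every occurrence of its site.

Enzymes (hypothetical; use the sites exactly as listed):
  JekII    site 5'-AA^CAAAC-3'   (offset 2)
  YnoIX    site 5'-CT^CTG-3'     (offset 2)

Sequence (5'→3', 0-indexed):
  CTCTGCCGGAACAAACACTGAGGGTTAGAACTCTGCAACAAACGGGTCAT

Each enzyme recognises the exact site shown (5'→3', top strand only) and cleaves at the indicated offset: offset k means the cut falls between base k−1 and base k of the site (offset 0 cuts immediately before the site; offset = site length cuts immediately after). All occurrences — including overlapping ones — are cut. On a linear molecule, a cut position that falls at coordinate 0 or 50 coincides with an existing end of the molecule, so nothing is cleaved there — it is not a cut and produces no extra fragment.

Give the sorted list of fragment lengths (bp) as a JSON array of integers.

Per-enzyme occurrences:
  JekII (AACAAAC, off=2): starts [9, 36] → cuts [11, 38]
  YnoIX (CTCTG, off=2): starts [0, 30] → cuts [2, 32]

All cut coordinates (distinct, sorted): [2, 11, 32, 38]

Fragments:
  [0,2): 2 bp
  [2,11): 9 bp
  [11,32): 21 bp
  [32,38): 6 bp
  [38,50): 12 bp

[2,6,9,12,21]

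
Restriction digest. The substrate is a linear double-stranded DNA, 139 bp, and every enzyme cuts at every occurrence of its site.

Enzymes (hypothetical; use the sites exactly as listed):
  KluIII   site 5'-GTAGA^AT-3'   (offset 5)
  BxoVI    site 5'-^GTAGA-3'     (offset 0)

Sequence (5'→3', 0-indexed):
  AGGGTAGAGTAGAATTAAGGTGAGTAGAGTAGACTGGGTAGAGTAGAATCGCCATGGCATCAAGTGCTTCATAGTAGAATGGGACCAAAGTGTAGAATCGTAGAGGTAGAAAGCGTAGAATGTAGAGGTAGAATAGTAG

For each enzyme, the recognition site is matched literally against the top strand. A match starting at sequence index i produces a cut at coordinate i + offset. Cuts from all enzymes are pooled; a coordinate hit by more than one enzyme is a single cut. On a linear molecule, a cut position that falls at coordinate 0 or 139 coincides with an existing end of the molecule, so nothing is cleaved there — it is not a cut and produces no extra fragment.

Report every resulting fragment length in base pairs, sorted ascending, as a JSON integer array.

Scan for sites:
  KluIII GTAGAAT/5: at [8, 42, 73, 91, 114, 127] ⇒ [13, 47, 78, 96, 119, 132]
  BxoVI GTAGA/0: at [3, 8, 23, 28, 37, 42, 73, 91, 99, 105, 114, 121, 127] ⇒ [3, 8, 23, 28, 37, 42, 73, 91, 99, 105, 114, 121, 127]

All cut coordinates (distinct, sorted): [3, 8, 13, 23, 28, 37, 42, 47, 73, 78, 91, 96, 99, 105, 114, 119, 121, 127, 132]

Fragments:
  [0,3): 3 bp
  [3,8): 5 bp
  [8,13): 5 bp
  [13,23): 10 bp
  [23,28): 5 bp
  [28,37): 9 bp
  [37,42): 5 bp
  [42,47): 5 bp
  [47,73): 26 bp
  [73,78): 5 bp
  [78,91): 13 bp
  [91,96): 5 bp
  [96,99): 3 bp
  [99,105): 6 bp
  [105,114): 9 bp
  [114,119): 5 bp
  [119,121): 2 bp
  [121,127): 6 bp
  [127,132): 5 bp
  [132,139): 7 bp

[2,3,3,5,5,5,5,5,5,5,5,5,6,6,7,9,9,10,13,26]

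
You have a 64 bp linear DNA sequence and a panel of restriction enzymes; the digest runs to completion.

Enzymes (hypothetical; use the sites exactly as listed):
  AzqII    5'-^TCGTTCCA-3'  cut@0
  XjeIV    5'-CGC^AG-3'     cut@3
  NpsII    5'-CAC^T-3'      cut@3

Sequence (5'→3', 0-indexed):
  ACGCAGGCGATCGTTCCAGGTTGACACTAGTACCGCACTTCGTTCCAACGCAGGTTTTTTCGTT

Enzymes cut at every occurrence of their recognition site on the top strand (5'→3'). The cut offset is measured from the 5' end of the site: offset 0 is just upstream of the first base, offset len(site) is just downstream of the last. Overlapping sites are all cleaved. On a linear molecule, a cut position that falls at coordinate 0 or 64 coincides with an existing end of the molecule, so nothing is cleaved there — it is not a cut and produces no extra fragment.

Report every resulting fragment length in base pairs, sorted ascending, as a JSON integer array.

[1,4,6,11,12,13,17]

Per-enzyme occurrences:
  AzqII TCGTTCCA/0: at [10, 39] ⇒ [10, 39]
  XjeIV CGCAG/3: at [1, 48] ⇒ [4, 51]
  NpsII CACT/3: at [24, 35] ⇒ [27, 38]

Pooled cuts: [4, 10, 27, 38, 39, 51]

Fragments:
  [0,4): 4 bp
  [4,10): 6 bp
  [10,27): 17 bp
  [27,38): 11 bp
  [38,39): 1 bp
  [39,51): 12 bp
  [51,64): 13 bp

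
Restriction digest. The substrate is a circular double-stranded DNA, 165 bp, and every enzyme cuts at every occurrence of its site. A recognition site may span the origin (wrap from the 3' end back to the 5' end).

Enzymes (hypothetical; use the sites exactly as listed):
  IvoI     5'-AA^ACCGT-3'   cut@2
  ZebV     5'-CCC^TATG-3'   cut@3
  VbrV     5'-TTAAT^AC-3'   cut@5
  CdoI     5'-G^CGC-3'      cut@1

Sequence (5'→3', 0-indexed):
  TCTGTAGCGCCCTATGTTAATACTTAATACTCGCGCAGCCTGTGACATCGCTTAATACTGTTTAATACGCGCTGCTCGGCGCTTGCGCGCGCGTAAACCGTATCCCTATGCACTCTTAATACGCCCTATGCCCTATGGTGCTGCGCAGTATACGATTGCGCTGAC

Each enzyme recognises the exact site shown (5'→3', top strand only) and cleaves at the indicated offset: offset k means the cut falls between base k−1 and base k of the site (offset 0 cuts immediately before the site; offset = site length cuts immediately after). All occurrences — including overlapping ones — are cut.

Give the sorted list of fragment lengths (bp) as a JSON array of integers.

Scan for sites:
  IvoI (AAACCGT, off=2): starts [94] → cuts [96]
  ZebV (CCCTATG, off=3): starts [9, 103, 123, 130] → cuts [12, 106, 126, 133]
  VbrV (TTAATAC, off=5): starts [16, 23, 51, 61, 115] → cuts [21, 28, 56, 66, 120]
  CdoI (GCGC, off=1): starts [6, 32, 68, 78, 84, 86, 88, 142, 157] → cuts [7, 33, 69, 79, 85, 87, 89, 143, 158]

All cut coordinates (distinct, sorted): [7, 12, 21, 28, 33, 56, 66, 69, 79, 85, 87, 89, 96, 106, 120, 126, 133, 143, 158]

Fragment lengths:
  7→12: 5 bp
  12→21: 9 bp
  21→28: 7 bp
  28→33: 5 bp
  33→56: 23 bp
  56→66: 10 bp
  66→69: 3 bp
  69→79: 10 bp
  79→85: 6 bp
  85→87: 2 bp
  87→89: 2 bp
  89→96: 7 bp
  96→106: 10 bp
  106→120: 14 bp
  120→126: 6 bp
  126→133: 7 bp
  133→143: 10 bp
  143→158: 15 bp
  158→7 (wrap): 165-158+7 = 14 bp

[2,2,3,5,5,6,6,7,7,7,9,10,10,10,10,14,14,15,23]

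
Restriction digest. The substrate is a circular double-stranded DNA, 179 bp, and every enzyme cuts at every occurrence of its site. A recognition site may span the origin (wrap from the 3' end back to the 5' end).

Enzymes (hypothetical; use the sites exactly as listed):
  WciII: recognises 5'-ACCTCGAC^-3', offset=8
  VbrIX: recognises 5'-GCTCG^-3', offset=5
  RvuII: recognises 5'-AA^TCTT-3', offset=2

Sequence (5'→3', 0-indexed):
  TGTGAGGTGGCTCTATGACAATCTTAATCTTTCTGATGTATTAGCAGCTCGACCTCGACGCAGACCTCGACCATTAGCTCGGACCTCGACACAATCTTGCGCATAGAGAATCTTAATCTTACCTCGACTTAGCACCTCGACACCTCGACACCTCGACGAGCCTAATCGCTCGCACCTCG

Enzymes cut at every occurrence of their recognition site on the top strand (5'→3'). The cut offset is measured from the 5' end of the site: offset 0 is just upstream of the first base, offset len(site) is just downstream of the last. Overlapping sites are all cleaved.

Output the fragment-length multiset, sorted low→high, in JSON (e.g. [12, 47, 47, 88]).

Site scan:
  WciII ACCTCGAC/8: at [51, 63, 82, 120, 133, 141, 149] ⇒ [59, 71, 90, 128, 141, 149, 157]
  VbrIX GCTCG/5: at [46, 76, 167] ⇒ [51, 81, 172]
  RvuII AATCTT/2: at [19, 25, 92, 108, 114] ⇒ [21, 27, 94, 110, 116]

Pooled cuts: [21, 27, 51, 59, 71, 81, 90, 94, 110, 116, 128, 141, 149, 157, 172]

Fragment lengths:
  21→27: 6 bp
  27→51: 24 bp
  51→59: 8 bp
  59→71: 12 bp
  71→81: 10 bp
  81→90: 9 bp
  90→94: 4 bp
  94→110: 16 bp
  110→116: 6 bp
  116→128: 12 bp
  128→141: 13 bp
  141→149: 8 bp
  149→157: 8 bp
  157→172: 15 bp
  172→21 (wrap): 179-172+21 = 28 bp

[4,6,6,8,8,8,9,10,12,12,13,15,16,24,28]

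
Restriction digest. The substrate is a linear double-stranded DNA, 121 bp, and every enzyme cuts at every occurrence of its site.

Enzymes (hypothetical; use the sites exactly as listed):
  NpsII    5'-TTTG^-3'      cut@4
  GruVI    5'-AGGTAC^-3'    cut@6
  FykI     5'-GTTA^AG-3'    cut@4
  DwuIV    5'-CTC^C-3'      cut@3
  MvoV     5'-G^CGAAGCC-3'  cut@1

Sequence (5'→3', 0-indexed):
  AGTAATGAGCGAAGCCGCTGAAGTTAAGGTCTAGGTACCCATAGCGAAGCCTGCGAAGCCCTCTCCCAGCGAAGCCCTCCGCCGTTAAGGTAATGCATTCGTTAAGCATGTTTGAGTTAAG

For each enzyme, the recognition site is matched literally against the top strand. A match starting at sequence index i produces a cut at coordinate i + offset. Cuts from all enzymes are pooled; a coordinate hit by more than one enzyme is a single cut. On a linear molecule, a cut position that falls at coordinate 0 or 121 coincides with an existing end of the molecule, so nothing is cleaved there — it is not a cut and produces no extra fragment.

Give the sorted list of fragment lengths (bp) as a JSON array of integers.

[2,4,5,6,8,9,9,10,10,12,12,17,17]

Per-enzyme occurrences:
  NpsII TTTG/4: at [110] ⇒ [114]
  GruVI AGGTAC/6: at [32] ⇒ [38]
  FykI GTTAAG/4: at [22, 83, 100, 115] ⇒ [26, 87, 104, 119]
  DwuIV CTCC/3: at [62, 76] ⇒ [65, 79]
  MvoV GCGAAGCC/1: at [8, 43, 52, 68] ⇒ [9, 44, 53, 69]

Pooled cuts: [9, 26, 38, 44, 53, 65, 69, 79, 87, 104, 114, 119]

Fragment lengths:
  [0,9): 9 bp
  [9,26): 17 bp
  [26,38): 12 bp
  [38,44): 6 bp
  [44,53): 9 bp
  [53,65): 12 bp
  [65,69): 4 bp
  [69,79): 10 bp
  [79,87): 8 bp
  [87,104): 17 bp
  [104,114): 10 bp
  [114,119): 5 bp
  [119,121): 2 bp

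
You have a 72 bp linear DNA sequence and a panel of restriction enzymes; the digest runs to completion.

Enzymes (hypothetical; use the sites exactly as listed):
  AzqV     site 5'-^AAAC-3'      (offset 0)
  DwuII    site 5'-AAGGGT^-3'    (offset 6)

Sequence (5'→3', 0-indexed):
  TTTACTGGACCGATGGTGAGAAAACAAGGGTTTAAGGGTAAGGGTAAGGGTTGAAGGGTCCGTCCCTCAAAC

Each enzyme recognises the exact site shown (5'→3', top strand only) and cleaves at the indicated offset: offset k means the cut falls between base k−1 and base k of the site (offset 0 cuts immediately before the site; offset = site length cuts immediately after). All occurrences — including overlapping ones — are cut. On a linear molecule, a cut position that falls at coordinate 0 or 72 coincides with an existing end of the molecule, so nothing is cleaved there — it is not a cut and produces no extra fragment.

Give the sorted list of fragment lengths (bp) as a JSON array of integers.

[4,6,6,8,8,9,10,21]

Per-enzyme occurrences:
  AzqV (AAAC, off=0): starts [21, 68] → cuts [21, 68]
  DwuII (AAGGGT, off=6): starts [25, 33, 39, 45, 53] → cuts [31, 39, 45, 51, 59]

Pooled cuts: [21, 31, 39, 45, 51, 59, 68]

Fragment lengths:
  [0,21): 21 bp
  [21,31): 10 bp
  [31,39): 8 bp
  [39,45): 6 bp
  [45,51): 6 bp
  [51,59): 8 bp
  [59,68): 9 bp
  [68,72): 4 bp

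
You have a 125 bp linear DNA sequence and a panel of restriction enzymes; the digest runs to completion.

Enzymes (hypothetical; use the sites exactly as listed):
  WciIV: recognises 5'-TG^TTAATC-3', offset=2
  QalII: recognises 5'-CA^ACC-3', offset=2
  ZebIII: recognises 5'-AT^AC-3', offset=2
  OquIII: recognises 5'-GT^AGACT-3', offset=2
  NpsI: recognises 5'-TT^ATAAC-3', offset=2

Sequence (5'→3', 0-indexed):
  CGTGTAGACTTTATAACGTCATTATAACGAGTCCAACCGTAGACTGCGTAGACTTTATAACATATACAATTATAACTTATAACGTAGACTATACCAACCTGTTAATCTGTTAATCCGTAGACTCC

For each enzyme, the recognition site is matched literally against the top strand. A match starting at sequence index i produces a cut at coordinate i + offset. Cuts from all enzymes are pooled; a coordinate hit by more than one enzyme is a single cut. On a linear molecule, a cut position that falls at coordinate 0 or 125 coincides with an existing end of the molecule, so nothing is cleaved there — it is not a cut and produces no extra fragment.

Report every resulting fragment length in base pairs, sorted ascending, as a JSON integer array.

[4,5,5,5,6,7,7,7,7,7,7,8,9,9,9,11,12]

Site scan:
  WciIV TGTTAATC/2: at [99, 107] ⇒ [101, 109]
  QalII CAACC/2: at [33, 94] ⇒ [35, 96]
  ZebIII ATAC/2: at [63, 90] ⇒ [65, 92]
  OquIII GTAGACT/2: at [3, 38, 47, 83, 116] ⇒ [5, 40, 49, 85, 118]
  NpsI TTATAAC/2: at [10, 21, 54, 69, 76] ⇒ [12, 23, 56, 71, 78]

Pooled cuts: [5, 12, 23, 35, 40, 49, 56, 65, 71, 78, 85, 92, 96, 101, 109, 118]

Fragment lengths:
  [0,5): 5 bp
  [5,12): 7 bp
  [12,23): 11 bp
  [23,35): 12 bp
  [35,40): 5 bp
  [40,49): 9 bp
  [49,56): 7 bp
  [56,65): 9 bp
  [65,71): 6 bp
  [71,78): 7 bp
  [78,85): 7 bp
  [85,92): 7 bp
  [92,96): 4 bp
  [96,101): 5 bp
  [101,109): 8 bp
  [109,118): 9 bp
  [118,125): 7 bp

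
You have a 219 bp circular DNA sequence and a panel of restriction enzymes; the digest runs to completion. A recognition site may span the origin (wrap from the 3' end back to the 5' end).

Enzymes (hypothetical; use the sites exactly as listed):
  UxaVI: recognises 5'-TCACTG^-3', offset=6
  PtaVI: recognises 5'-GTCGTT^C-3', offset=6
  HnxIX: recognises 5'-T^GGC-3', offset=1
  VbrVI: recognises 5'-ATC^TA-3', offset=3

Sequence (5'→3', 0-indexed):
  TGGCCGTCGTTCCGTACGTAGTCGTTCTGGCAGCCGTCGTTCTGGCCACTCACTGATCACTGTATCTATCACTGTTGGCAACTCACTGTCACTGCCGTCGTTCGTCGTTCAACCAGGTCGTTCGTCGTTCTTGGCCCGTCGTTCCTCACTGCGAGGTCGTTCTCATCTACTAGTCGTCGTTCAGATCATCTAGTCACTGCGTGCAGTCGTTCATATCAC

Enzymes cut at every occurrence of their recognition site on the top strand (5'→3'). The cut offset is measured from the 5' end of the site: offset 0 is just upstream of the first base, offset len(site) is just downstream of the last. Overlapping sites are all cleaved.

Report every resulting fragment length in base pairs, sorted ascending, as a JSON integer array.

[1,2,2,2,3,4,6,6,7,7,7,8,8,8,9,9,9,9,10,11,12,12,12,13,13,14,15]

Site scan:
  UxaVI (TCACTG, off=6): starts [49, 56, 68, 82, 88, 145, 193, 215] → cuts [2, 55, 62, 74, 88, 94, 151, 199]
  PtaVI (GTCGTTC, off=6): starts [5, 20, 35, 96, 103, 116, 123, 137, 155, 175, 205] → cuts [11, 26, 41, 102, 109, 122, 129, 143, 161, 181, 211]
  HnxIX (TGGC, off=1): starts [0, 27, 42, 75, 131] → cuts [1, 28, 43, 76, 132]
  VbrVI (ATCTA, off=3): starts [63, 164, 187] → cuts [66, 167, 190]

All cut coordinates (distinct, sorted): [1, 2, 11, 26, 28, 41, 43, 55, 62, 66, 74, 76, 88, 94, 102, 109, 122, 129, 132, 143, 151, 161, 167, 181, 190, 199, 211]

Fragment lengths:
  1→2: 1 bp
  2→11: 9 bp
  11→26: 15 bp
  26→28: 2 bp
  28→41: 13 bp
  41→43: 2 bp
  43→55: 12 bp
  55→62: 7 bp
  62→66: 4 bp
  66→74: 8 bp
  74→76: 2 bp
  76→88: 12 bp
  88→94: 6 bp
  94→102: 8 bp
  102→109: 7 bp
  109→122: 13 bp
  122→129: 7 bp
  129→132: 3 bp
  132→143: 11 bp
  143→151: 8 bp
  151→161: 10 bp
  161→167: 6 bp
  167→181: 14 bp
  181→190: 9 bp
  190→199: 9 bp
  199→211: 12 bp
  211→1 (wrap): 219-211+1 = 9 bp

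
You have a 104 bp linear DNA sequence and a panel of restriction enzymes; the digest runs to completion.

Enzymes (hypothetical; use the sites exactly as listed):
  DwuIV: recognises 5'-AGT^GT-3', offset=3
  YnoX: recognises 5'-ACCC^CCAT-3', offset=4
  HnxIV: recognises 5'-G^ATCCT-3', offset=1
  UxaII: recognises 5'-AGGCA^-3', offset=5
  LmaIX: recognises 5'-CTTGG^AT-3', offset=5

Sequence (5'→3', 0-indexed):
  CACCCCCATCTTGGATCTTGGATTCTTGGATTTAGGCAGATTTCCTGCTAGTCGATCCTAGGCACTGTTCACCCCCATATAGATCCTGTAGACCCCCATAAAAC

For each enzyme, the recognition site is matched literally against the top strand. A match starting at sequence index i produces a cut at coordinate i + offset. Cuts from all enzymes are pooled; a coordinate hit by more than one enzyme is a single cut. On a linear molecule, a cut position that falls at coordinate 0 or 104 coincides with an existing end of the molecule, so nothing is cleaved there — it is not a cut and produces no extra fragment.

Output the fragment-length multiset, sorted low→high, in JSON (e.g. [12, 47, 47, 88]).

[5,7,8,8,9,9,9,10,10,13,16]

Per-enzyme occurrences:
  DwuIV (AGTGT, off=3): no sites
  YnoX ACCCCCAT/4: at [1, 70, 91] ⇒ [5, 74, 95]
  HnxIV GATCCT/1: at [53, 81] ⇒ [54, 82]
  UxaII AGGCA/5: at [33, 59] ⇒ [38, 64]
  LmaIX CTTGGAT/5: at [9, 16, 24] ⇒ [14, 21, 29]

All cut coordinates (distinct, sorted): [5, 14, 21, 29, 38, 54, 64, 74, 82, 95]

Fragments:
  [0,5): 5 bp
  [5,14): 9 bp
  [14,21): 7 bp
  [21,29): 8 bp
  [29,38): 9 bp
  [38,54): 16 bp
  [54,64): 10 bp
  [64,74): 10 bp
  [74,82): 8 bp
  [82,95): 13 bp
  [95,104): 9 bp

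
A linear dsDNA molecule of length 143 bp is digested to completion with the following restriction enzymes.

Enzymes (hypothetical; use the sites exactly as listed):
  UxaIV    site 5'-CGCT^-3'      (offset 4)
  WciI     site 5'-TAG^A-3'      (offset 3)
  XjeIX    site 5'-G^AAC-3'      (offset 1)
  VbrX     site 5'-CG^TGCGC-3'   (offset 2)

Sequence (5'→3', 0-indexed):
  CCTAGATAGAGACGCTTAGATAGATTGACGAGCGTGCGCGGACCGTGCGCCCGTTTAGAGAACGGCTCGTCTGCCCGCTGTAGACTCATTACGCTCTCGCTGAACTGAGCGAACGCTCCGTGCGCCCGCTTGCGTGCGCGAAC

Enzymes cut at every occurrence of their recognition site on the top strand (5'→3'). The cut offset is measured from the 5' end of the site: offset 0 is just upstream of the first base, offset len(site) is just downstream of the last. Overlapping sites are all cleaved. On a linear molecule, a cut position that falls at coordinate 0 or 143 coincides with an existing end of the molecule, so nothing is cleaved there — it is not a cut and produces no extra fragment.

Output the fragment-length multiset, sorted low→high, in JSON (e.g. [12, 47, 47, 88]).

Scan for sites:
  UxaIV CGCT/4: at [12, 75, 91, 97, 113, 126] ⇒ [16, 79, 95, 101, 117, 130]
  WciI TAGA/3: at [2, 6, 16, 20, 55, 80] ⇒ [5, 9, 19, 23, 58, 83]
  XjeIX GAAC/1: at [59, 101, 110, 139] ⇒ [60, 102, 111, 140]
  VbrX CGTGCGC/2: at [32, 43, 118, 132] ⇒ [34, 45, 120, 134]

All cut coordinates (distinct, sorted): [5, 9, 16, 19, 23, 34, 45, 58, 60, 79, 83, 95, 101, 102, 111, 117, 120, 130, 134, 140]

Fragments:
  [0,5): 5 bp
  [5,9): 4 bp
  [9,16): 7 bp
  [16,19): 3 bp
  [19,23): 4 bp
  [23,34): 11 bp
  [34,45): 11 bp
  [45,58): 13 bp
  [58,60): 2 bp
  [60,79): 19 bp
  [79,83): 4 bp
  [83,95): 12 bp
  [95,101): 6 bp
  [101,102): 1 bp
  [102,111): 9 bp
  [111,117): 6 bp
  [117,120): 3 bp
  [120,130): 10 bp
  [130,134): 4 bp
  [134,140): 6 bp
  [140,143): 3 bp

[1,2,3,3,3,4,4,4,4,5,6,6,6,7,9,10,11,11,12,13,19]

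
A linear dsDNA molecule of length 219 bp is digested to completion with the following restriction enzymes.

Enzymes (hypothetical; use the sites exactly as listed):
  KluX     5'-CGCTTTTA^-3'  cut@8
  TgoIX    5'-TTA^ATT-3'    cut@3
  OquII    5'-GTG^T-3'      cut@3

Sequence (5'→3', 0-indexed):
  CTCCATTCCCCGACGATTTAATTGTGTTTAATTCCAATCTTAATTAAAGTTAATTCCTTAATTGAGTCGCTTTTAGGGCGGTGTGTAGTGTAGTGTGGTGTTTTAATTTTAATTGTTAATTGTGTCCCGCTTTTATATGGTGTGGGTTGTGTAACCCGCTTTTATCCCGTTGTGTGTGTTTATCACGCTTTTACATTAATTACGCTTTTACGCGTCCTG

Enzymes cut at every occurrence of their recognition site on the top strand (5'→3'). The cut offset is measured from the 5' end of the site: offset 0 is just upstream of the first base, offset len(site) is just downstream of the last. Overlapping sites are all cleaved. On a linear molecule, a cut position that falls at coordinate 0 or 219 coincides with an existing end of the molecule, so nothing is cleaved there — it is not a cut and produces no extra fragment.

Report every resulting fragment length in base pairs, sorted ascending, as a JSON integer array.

[2,2,2,4,5,5,5,5,5,6,6,6,7,7,8,8,9,9,10,10,11,12,12,13,15,15,20]

Per-enzyme occurrences:
  KluX (CGCTTTTA, off=8): starts [67, 127, 156, 185, 202] → cuts [75, 135, 164, 193, 210]
  TgoIX (TTAATT, off=3): starts [17, 27, 39, 49, 57, 102, 108, 115, 195] → cuts [20, 30, 42, 52, 60, 105, 111, 118, 198]
  OquII (GTGT, off=3): starts [23, 80, 82, 87, 92, 97, 121, 139, 148, 171, 173, 175] → cuts [26, 83, 85, 90, 95, 100, 124, 142, 151, 174, 176, 178]

All cut coordinates (distinct, sorted): [20, 26, 30, 42, 52, 60, 75, 83, 85, 90, 95, 100, 105, 111, 118, 124, 135, 142, 151, 164, 174, 176, 178, 193, 198, 210]

Fragment lengths:
  [0,20): 20 bp
  [20,26): 6 bp
  [26,30): 4 bp
  [30,42): 12 bp
  [42,52): 10 bp
  [52,60): 8 bp
  [60,75): 15 bp
  [75,83): 8 bp
  [83,85): 2 bp
  [85,90): 5 bp
  [90,95): 5 bp
  [95,100): 5 bp
  [100,105): 5 bp
  [105,111): 6 bp
  [111,118): 7 bp
  [118,124): 6 bp
  [124,135): 11 bp
  [135,142): 7 bp
  [142,151): 9 bp
  [151,164): 13 bp
  [164,174): 10 bp
  [174,176): 2 bp
  [176,178): 2 bp
  [178,193): 15 bp
  [193,198): 5 bp
  [198,210): 12 bp
  [210,219): 9 bp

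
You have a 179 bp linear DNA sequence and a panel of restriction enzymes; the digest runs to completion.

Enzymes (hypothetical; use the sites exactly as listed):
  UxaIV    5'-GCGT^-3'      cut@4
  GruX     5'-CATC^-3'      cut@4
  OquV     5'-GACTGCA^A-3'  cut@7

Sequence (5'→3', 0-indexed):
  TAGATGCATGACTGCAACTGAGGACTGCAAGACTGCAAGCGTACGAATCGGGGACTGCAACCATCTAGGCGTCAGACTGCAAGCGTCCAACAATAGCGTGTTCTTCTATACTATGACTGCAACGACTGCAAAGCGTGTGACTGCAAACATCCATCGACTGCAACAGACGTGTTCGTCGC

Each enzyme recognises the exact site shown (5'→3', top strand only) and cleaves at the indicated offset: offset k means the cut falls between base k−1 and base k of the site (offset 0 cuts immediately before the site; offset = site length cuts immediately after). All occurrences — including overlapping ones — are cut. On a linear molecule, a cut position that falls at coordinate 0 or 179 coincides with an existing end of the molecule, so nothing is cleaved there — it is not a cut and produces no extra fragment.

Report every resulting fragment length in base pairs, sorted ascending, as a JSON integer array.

[4,5,5,6,6,6,7,7,8,9,9,9,13,13,16,17,17,22]

Per-enzyme occurrences:
  UxaIV (GCGT, off=4): starts [38, 68, 82, 95, 132] → cuts [42, 72, 86, 99, 136]
  GruX (CATC, off=4): starts [61, 147, 151] → cuts [65, 151, 155]
  OquV (GACTGCAA, off=7): starts [9, 22, 30, 52, 74, 114, 123, 138, 155] → cuts [16, 29, 37, 59, 81, 121, 130, 145, 162]

Pooled cuts: [16, 29, 37, 42, 59, 65, 72, 81, 86, 99, 121, 130, 136, 145, 151, 155, 162]

Fragments:
  [0,16): 16 bp
  [16,29): 13 bp
  [29,37): 8 bp
  [37,42): 5 bp
  [42,59): 17 bp
  [59,65): 6 bp
  [65,72): 7 bp
  [72,81): 9 bp
  [81,86): 5 bp
  [86,99): 13 bp
  [99,121): 22 bp
  [121,130): 9 bp
  [130,136): 6 bp
  [136,145): 9 bp
  [145,151): 6 bp
  [151,155): 4 bp
  [155,162): 7 bp
  [162,179): 17 bp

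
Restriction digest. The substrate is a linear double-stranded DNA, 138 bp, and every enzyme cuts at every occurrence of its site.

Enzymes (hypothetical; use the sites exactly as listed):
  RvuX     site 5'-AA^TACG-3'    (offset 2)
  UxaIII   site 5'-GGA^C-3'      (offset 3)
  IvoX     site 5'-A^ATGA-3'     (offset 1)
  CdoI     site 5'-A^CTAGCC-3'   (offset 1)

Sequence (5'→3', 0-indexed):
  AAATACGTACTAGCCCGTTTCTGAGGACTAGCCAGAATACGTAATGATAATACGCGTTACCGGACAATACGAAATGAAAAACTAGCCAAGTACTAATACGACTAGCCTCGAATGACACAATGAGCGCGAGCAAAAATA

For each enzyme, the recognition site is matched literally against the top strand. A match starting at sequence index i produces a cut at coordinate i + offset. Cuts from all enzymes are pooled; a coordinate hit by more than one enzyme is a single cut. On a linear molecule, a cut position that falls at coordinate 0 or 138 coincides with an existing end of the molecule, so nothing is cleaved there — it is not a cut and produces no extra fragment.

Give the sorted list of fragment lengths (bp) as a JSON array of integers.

Site scan:
  RvuX (AATACG, off=2): starts [1, 35, 48, 65, 94] → cuts [3, 37, 50, 67, 96]
  UxaIII (GGAC, off=3): starts [24, 61] → cuts [27, 64]
  IvoX (AATGA, off=1): starts [42, 72, 110, 118] → cuts [43, 73, 111, 119]
  CdoI (ACTAGCC, off=1): starts [8, 26, 80, 100] → cuts [9, 27, 81, 101]

Pooled cuts: [3, 9, 27, 37, 43, 50, 64, 67, 73, 81, 96, 101, 111, 119]

Fragment lengths:
  [0,3): 3 bp
  [3,9): 6 bp
  [9,27): 18 bp
  [27,37): 10 bp
  [37,43): 6 bp
  [43,50): 7 bp
  [50,64): 14 bp
  [64,67): 3 bp
  [67,73): 6 bp
  [73,81): 8 bp
  [81,96): 15 bp
  [96,101): 5 bp
  [101,111): 10 bp
  [111,119): 8 bp
  [119,138): 19 bp

[3,3,5,6,6,6,7,8,8,10,10,14,15,18,19]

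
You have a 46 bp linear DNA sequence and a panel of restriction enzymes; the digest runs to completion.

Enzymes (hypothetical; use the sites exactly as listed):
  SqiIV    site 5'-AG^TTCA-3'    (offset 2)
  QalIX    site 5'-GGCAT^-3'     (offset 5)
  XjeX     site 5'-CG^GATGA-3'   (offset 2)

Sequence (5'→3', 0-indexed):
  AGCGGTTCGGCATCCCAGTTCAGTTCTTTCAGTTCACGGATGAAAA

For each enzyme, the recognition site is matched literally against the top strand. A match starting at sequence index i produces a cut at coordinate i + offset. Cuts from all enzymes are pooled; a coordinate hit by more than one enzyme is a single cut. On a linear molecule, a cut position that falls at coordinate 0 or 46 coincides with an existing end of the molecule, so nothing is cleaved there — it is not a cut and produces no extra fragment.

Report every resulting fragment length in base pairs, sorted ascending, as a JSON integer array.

[5,6,8,13,14]

Scan for sites:
  SqiIV AGTTCA/2: at [16, 30] ⇒ [18, 32]
  QalIX GGCAT/5: at [8] ⇒ [13]
  XjeX CGGATGA/2: at [36] ⇒ [38]

Pooled cuts: [13, 18, 32, 38]

Fragment lengths:
  [0,13): 13 bp
  [13,18): 5 bp
  [18,32): 14 bp
  [32,38): 6 bp
  [38,46): 8 bp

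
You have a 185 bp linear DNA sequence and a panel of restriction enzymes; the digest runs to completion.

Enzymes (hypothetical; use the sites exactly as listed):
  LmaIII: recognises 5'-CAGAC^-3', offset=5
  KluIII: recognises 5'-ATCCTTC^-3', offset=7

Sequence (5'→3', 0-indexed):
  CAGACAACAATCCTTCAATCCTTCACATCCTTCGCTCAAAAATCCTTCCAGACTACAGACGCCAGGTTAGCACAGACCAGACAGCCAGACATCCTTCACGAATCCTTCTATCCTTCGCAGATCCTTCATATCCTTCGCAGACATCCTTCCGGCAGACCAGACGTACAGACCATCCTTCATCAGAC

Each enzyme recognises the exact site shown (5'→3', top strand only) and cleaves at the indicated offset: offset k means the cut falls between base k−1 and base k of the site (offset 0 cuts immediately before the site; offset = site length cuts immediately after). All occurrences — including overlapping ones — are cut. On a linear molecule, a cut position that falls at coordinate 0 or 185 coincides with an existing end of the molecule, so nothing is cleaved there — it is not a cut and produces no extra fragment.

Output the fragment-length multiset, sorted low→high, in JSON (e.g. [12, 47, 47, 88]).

Per-enzyme occurrences:
  LmaIII (CAGAC, off=5): starts [0, 48, 55, 72, 77, 85, 137, 152, 157, 165, 180] → cuts [5, 53, 60, 77, 82, 90, 142, 157, 162, 170] (position 185 is a terminus of the linear molecule — no cut)
  KluIII (ATCCTTC, off=7): starts [9, 17, 26, 41, 90, 101, 109, 120, 129, 142, 171] → cuts [16, 24, 33, 48, 97, 108, 116, 127, 136, 149, 178]

All cut coordinates (distinct, sorted): [5, 16, 24, 33, 48, 53, 60, 77, 82, 90, 97, 108, 116, 127, 136, 142, 149, 157, 162, 170, 178]

Fragment lengths:
  [0,5): 5 bp
  [5,16): 11 bp
  [16,24): 8 bp
  [24,33): 9 bp
  [33,48): 15 bp
  [48,53): 5 bp
  [53,60): 7 bp
  [60,77): 17 bp
  [77,82): 5 bp
  [82,90): 8 bp
  [90,97): 7 bp
  [97,108): 11 bp
  [108,116): 8 bp
  [116,127): 11 bp
  [127,136): 9 bp
  [136,142): 6 bp
  [142,149): 7 bp
  [149,157): 8 bp
  [157,162): 5 bp
  [162,170): 8 bp
  [170,178): 8 bp
  [178,185): 7 bp

[5,5,5,5,6,7,7,7,7,8,8,8,8,8,8,9,9,11,11,11,15,17]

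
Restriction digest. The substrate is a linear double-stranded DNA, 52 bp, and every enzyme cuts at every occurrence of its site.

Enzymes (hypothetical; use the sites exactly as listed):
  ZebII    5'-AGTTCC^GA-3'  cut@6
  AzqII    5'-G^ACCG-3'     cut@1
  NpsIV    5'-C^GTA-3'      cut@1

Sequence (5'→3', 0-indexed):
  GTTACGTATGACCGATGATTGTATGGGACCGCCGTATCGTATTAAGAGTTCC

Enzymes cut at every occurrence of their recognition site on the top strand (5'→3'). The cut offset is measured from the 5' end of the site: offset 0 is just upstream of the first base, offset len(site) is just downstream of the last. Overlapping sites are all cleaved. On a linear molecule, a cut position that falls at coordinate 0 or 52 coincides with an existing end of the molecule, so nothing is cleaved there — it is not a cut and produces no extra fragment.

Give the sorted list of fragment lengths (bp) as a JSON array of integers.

Per-enzyme occurrences:
  ZebII (AGTTCCGA, off=6): no sites
  AzqII (GACCG, off=1): starts [9, 26] → cuts [10, 27]
  NpsIV (CGTA, off=1): starts [4, 32, 37] → cuts [5, 33, 38]

All cut coordinates (distinct, sorted): [5, 10, 27, 33, 38]

Fragments:
  [0,5): 5 bp
  [5,10): 5 bp
  [10,27): 17 bp
  [27,33): 6 bp
  [33,38): 5 bp
  [38,52): 14 bp

[5,5,5,6,14,17]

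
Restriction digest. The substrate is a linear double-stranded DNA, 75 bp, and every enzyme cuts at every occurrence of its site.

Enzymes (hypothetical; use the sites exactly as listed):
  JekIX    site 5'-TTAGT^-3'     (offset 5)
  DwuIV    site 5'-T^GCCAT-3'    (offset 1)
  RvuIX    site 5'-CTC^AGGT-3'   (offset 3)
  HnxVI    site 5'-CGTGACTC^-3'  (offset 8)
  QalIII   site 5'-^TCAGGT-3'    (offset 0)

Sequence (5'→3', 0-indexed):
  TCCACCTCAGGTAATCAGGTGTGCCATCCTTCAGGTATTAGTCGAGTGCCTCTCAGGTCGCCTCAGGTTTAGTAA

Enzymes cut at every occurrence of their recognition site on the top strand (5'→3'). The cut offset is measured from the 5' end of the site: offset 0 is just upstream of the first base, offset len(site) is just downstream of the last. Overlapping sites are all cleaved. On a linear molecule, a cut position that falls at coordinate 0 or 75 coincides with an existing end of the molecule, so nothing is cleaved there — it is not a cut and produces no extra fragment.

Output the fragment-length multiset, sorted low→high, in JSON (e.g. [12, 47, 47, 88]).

[2,2,2,2,6,6,8,8,8,9,10,12]

Scan for sites:
  JekIX (TTAGT, off=5): starts [37, 68] → cuts [42, 73]
  DwuIV (TGCCAT, off=1): starts [21] → cuts [22]
  RvuIX (CTCAGGT, off=3): starts [5, 51, 61] → cuts [8, 54, 64]
  HnxVI (CGTGACTC, off=8): no sites
  QalIII (TCAGGT, off=0): starts [6, 14, 30, 52, 62] → cuts [6, 14, 30, 52, 62]

Pooled cuts: [6, 8, 14, 22, 30, 42, 52, 54, 62, 64, 73]

Fragments:
  [0,6): 6 bp
  [6,8): 2 bp
  [8,14): 6 bp
  [14,22): 8 bp
  [22,30): 8 bp
  [30,42): 12 bp
  [42,52): 10 bp
  [52,54): 2 bp
  [54,62): 8 bp
  [62,64): 2 bp
  [64,73): 9 bp
  [73,75): 2 bp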